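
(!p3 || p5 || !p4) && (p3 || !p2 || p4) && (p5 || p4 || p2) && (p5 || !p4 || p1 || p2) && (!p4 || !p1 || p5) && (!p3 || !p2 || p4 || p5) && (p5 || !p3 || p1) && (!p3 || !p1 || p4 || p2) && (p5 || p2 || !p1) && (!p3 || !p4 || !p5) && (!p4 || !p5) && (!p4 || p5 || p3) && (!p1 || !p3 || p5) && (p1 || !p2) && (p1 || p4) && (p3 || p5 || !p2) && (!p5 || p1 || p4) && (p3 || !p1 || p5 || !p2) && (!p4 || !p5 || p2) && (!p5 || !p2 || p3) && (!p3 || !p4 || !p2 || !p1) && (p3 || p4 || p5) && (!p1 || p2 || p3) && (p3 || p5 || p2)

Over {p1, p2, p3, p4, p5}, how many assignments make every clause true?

1

There are 2^5 = 32 truth assignments over (p1, p2, p3, p4, p5).
Split on p2. With p2 = true, the clauses containing p2 are satisfied and !p2 drops from the rest; 1 of the 2^4 = 16 assignments to the other variables satisfy what remains.
With p2 = false, by the same count on the reduced clause set, 0 assignments work.
Total: 1 + 0 = 1.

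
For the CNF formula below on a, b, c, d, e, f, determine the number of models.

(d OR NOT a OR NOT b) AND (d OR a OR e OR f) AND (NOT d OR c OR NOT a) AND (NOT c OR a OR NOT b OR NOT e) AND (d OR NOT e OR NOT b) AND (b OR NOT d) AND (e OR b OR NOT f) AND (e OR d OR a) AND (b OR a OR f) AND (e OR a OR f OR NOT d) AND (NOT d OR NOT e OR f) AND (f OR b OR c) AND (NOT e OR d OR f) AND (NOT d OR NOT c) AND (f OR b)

There are 2^6 = 64 truth assignments over (a, b, c, d, e, f).
Split on c. With c = true, the clauses containing c are satisfied and NOT c drops from the rest; 2 of the 2^5 = 32 assignments to the other variables satisfy what remains.
With c = false, by the same count on the reduced clause set, 4 assignments work.
Total: 2 + 4 = 6.

6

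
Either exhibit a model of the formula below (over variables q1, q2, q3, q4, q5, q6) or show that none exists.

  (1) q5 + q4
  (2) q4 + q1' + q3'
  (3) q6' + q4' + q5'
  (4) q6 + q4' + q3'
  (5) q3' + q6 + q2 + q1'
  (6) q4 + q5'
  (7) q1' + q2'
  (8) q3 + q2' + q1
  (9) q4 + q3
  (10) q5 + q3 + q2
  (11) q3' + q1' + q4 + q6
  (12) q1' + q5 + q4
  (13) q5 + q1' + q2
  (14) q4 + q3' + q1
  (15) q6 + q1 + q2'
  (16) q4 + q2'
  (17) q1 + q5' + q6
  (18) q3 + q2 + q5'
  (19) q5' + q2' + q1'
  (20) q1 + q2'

q1: 0, q2: 0, q3: 1, q4: 1, q5: 0, q6: 1

Branch on q5: set q5 = 0.
The clause (q4) is unit, so q4 = 1.
Branch on q6: set q6 = 1.
Branch on q1: set q1 = 0.
The clause (q2') is unit, so q2 = 0.
The clause (q3) is unit, so q3 = 1.
Every clause now holds.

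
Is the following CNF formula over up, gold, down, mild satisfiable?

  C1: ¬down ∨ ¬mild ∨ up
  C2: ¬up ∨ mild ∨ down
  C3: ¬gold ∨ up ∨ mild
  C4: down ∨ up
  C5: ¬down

Satisfiable

From the singleton clause (¬down), down = False.
From the singleton clause (up), up = True.
From the singleton clause (mild), mild = True.
No clause remains; gold is free.
A satisfying assignment: up ↦ True; gold ↦ False; down ↦ False; mild ↦ True.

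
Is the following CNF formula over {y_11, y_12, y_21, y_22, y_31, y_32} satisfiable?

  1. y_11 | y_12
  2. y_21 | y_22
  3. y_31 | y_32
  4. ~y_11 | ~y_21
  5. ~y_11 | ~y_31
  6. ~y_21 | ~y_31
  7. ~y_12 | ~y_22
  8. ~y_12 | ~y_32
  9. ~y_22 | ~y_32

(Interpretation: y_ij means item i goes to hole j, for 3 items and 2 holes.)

No, unsatisfiable

Case y_11 = 1:
(~y_21) alone gives y_21 = 0.
(y_22) alone gives y_22 = 1.
(~y_31) alone gives y_31 = 0.
(y_32) alone gives y_32 = 1.
But (~y_32) is also a unit clause — contradiction.
So y_11 must be the other value — set y_11 = 0.
(y_12) alone gives y_12 = 1.
(~y_22) alone gives y_22 = 0.
(y_21) alone gives y_21 = 1.
(~y_31) alone gives y_31 = 0.
(y_32) alone gives y_32 = 1.
But (~y_32) is also a unit clause — contradiction.
Both values of y_11 lead to a conflict.
No assignment satisfies every clause.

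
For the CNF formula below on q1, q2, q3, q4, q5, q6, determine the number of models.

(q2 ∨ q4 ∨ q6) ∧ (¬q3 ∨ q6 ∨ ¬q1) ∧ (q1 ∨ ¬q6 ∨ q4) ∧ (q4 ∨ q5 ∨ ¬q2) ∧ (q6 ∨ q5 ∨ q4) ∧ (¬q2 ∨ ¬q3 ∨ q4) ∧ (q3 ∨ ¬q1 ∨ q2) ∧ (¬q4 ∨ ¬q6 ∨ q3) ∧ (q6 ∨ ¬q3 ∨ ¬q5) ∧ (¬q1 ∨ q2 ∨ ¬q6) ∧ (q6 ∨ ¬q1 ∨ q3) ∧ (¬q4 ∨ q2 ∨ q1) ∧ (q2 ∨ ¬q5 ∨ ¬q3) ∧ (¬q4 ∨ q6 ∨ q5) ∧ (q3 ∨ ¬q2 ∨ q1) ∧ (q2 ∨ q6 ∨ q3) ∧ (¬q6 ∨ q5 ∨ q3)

5

There are 2^6 = 64 truth assignments over (q1, q2, q3, q4, q5, q6).
Split on q2. With q2 = True, the clauses containing q2 are satisfied and ¬q2 drops from the rest; 5 of the 2^5 = 32 assignments to the other variables satisfy what remains.
With q2 = False, by the same count on the reduced clause set, 0 assignments work.
(One model: q1=F, q2=T, q3=T, q4=T, q5=F, q6=T.)
Total: 5 + 0 = 5.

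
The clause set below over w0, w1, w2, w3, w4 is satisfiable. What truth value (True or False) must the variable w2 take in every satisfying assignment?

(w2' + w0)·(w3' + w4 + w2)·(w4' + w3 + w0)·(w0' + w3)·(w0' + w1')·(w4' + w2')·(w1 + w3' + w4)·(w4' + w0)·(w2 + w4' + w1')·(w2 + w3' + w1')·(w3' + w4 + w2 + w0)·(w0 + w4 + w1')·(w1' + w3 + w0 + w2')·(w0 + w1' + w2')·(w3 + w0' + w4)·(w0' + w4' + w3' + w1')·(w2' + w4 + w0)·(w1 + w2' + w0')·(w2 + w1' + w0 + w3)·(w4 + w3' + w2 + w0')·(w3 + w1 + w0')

False

Suppose w2 = 1.
From the singleton clause (w0), w0 = 1.
From the singleton clause (w3), w3 = 1.
From the singleton clause (w1'), w1 = 0.
Now (w1) is unsatisfied and unit — conflict.
So every satisfying assignment has w2 = False.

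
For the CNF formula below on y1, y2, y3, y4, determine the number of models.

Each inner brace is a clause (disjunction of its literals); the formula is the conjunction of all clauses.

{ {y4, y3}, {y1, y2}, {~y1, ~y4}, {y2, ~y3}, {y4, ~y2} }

There are 2^4 = 16 truth assignments over (y1, y2, y3, y4).
Check each against the 5 clauses (columns in the order y1, y2, y3, y4):
  F F F F  ✗ fails (y4 | y3)
  F F F T  ✗ fails (y1 | y2)
  F F T F  ✗ fails (y1 | y2)
  F F T T  ✗ fails (y1 | y2)
  F T F F  ✗ fails (y4 | y3)
  F T F T  ✓ satisfies all
  F T T F  ✗ fails (y4 | ~y2)
  F T T T  ✓ satisfies all
  T F F F  ✗ fails (y4 | y3)
  T F F T  ✗ fails (~y1 | ~y4)
  T F T F  ✗ fails (y2 | ~y3)
  T F T T  ✗ fails (~y1 | ~y4)
  T T F F  ✗ fails (y4 | y3)
  T T F T  ✗ fails (~y1 | ~y4)
  T T T F  ✗ fails (y4 | ~y2)
  T T T T  ✗ fails (~y1 | ~y4)
2 of the 16 rows are models.

2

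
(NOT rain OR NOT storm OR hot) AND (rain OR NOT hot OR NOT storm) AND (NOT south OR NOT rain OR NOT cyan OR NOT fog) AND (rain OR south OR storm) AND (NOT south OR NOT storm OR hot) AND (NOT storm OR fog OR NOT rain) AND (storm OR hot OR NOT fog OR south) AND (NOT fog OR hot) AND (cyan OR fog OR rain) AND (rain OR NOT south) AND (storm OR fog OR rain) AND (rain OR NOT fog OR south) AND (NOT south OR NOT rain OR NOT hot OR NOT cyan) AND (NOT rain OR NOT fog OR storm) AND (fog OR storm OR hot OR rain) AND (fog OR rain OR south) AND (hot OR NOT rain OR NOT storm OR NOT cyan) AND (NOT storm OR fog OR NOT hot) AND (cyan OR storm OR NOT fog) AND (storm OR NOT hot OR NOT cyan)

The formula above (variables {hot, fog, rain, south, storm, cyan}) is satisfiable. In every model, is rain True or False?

Suppose rain = false.
(NOT south) alone gives south = false.
(storm) alone gives storm = true.
(NOT hot) alone gives hot = false.
(NOT fog) alone gives fog = false.
That conflicts with the unit clause (fog).
So every satisfying assignment has rain = True.

True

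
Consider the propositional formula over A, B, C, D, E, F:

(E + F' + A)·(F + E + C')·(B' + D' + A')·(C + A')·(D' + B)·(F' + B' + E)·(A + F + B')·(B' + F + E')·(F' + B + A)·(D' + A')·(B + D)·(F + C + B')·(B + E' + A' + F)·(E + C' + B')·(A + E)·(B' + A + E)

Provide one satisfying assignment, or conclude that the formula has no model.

A=0, B=1, C=0, D=0, E=1, F=1

Branch on C: set C = 0.
(A') alone gives A = 0.
(E) alone gives E = 1.
Branch on D: set D = 0.
(B) alone gives B = 1.
(F) alone gives F = 1.
This assignment satisfies each clause.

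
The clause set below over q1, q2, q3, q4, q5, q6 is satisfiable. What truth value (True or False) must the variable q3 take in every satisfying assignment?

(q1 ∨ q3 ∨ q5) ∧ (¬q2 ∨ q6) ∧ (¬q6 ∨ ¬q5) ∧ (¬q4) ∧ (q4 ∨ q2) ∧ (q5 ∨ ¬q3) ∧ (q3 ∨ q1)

Suppose q3 = True.
(¬q4) alone gives q4 = False.
(q2) alone gives q2 = True.
(q6) alone gives q6 = True.
(¬q5) alone gives q5 = False.
But (q5) is also a unit clause — contradiction.
So every satisfying assignment has q3 = False.

False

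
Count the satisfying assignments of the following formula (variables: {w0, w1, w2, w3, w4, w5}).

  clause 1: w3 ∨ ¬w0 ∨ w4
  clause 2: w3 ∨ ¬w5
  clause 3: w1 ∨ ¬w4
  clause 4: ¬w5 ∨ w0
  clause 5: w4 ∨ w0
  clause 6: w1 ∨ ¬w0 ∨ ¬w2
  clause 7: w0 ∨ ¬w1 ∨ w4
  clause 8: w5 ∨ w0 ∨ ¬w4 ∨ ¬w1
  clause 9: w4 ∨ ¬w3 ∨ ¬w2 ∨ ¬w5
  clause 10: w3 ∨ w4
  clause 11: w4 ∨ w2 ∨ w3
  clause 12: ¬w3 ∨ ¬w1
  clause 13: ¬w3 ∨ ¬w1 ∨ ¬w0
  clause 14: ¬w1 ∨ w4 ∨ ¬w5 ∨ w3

There are 2^6 = 64 truth assignments over (w0, w1, w2, w3, w4, w5).
Split on w3. With w3 = True, the clauses containing w3 are satisfied and ¬w3 drops from the rest; 2 of the 2^5 = 32 assignments to the other variables satisfy what remains.
With w3 = False, by the same count on the reduced clause set, 2 assignments work.
(One model: w0=T, w1=F, w2=F, w3=T, w4=F, w5=F.)
Total: 2 + 2 = 4.

4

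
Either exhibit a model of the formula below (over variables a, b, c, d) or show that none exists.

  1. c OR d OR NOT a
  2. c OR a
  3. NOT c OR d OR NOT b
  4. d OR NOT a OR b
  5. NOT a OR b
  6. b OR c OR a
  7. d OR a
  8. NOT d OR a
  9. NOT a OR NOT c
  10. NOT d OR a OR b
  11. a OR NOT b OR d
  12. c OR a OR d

a=true,  b=true,  c=false,  d=true

Suppose c = false.
(a) alone gives a = true.
(d) alone gives d = true.
(b) alone gives b = true.
Every clause now holds.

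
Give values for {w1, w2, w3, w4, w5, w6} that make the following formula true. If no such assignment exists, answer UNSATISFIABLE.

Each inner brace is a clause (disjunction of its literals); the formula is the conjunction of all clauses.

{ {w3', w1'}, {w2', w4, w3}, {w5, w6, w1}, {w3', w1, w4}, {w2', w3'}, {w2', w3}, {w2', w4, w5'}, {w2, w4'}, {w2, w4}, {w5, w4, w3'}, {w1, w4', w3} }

Suppose w3 = 0.
The clause (w2') is unit, so w2 = 0.
The clause (w4') is unit, so w4 = 0.
But (w4) is also a unit clause — contradiction.
Undo w3 and try w3 = 1.
The clause (w1') is unit, so w1 = 0.
The clause (w4) is unit, so w4 = 1.
The clause (w2') is unit, so w2 = 0.
But (w2) is also a unit clause — contradiction.
Neither w3 = 1 nor w3 = 0 works.

UNSATISFIABLE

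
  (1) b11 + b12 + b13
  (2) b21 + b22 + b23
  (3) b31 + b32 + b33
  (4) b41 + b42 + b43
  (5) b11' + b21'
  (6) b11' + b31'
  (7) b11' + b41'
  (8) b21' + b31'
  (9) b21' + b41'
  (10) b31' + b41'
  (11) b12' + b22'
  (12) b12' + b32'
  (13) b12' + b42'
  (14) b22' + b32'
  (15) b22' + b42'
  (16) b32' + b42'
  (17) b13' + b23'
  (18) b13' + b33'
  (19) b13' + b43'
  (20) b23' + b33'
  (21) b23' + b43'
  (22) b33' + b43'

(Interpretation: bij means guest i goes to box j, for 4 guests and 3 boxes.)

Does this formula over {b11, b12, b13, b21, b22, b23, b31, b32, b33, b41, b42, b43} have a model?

Branch on b11: set b11 = 0.
Branch on b12: set b12 = 1.
From the singleton clause (b22'), b22 = 0.
From the singleton clause (b32'), b32 = 0.
From the singleton clause (b42'), b42 = 0.
Branch on b21: set b21 = 1.
From the singleton clause (b31'), b31 = 0.
From the singleton clause (b33), b33 = 1.
From the singleton clause (b41'), b41 = 0.
From the singleton clause (b43), b43 = 1.
That conflicts with the unit clause (b43').
That branch fails; take b21 = 0 instead.
From the singleton clause (b23), b23 = 1.
From the singleton clause (b13'), b13 = 0.
From the singleton clause (b33'), b33 = 0.
From the singleton clause (b31), b31 = 1.
From the singleton clause (b41'), b41 = 0.
From the singleton clause (b43), b43 = 1.
That conflicts with the unit clause (b43').
Neither b21 = 1 nor b21 = 0 works.
That branch fails; take b12 = 0 instead.
From the singleton clause (b13), b13 = 1.
From the singleton clause (b23'), b23 = 0.
From the singleton clause (b33'), b33 = 0.
From the singleton clause (b43'), b43 = 0.
Branch on b21: set b21 = 1.
From the singleton clause (b31'), b31 = 0.
From the singleton clause (b32), b32 = 1.
From the singleton clause (b41'), b41 = 0.
From the singleton clause (b42), b42 = 1.
That conflicts with the unit clause (b42').
That branch fails; take b21 = 0 instead.
From the singleton clause (b22), b22 = 1.
From the singleton clause (b32'), b32 = 0.
From the singleton clause (b31), b31 = 1.
From the singleton clause (b41'), b41 = 0.
From the singleton clause (b42), b42 = 1.
That conflicts with the unit clause (b42').
Neither b21 = 1 nor b21 = 0 works.
Neither b12 = 1 nor b12 = 0 works.
That branch fails; take b11 = 1 instead.
From the singleton clause (b21'), b21 = 0.
From the singleton clause (b31'), b31 = 0.
From the singleton clause (b41'), b41 = 0.
Branch on b22: set b22 = 1.
From the singleton clause (b12'), b12 = 0.
From the singleton clause (b32'), b32 = 0.
From the singleton clause (b33), b33 = 1.
From the singleton clause (b42'), b42 = 0.
From the singleton clause (b43), b43 = 1.
That conflicts with the unit clause (b43').
That branch fails; take b22 = 0 instead.
From the singleton clause (b23), b23 = 1.
From the singleton clause (b13'), b13 = 0.
From the singleton clause (b33'), b33 = 0.
From the singleton clause (b32), b32 = 1.
From the singleton clause (b12'), b12 = 0.
From the singleton clause (b42'), b42 = 0.
From the singleton clause (b43), b43 = 1.
That conflicts with the unit clause (b43').
Neither b22 = 1 nor b22 = 0 works.
Neither b11 = 1 nor b11 = 0 works.
No assignment satisfies every clause.

No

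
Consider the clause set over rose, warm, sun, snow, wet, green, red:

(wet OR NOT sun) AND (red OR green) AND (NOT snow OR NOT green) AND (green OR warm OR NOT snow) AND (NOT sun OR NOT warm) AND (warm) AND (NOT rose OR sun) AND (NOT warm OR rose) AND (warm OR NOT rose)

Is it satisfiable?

From the singleton clause (warm), warm = true.
From the singleton clause (NOT sun), sun = false.
From the singleton clause (NOT rose), rose = false.
That conflicts with the unit clause (rose).
No assignment satisfies every clause.

No, unsatisfiable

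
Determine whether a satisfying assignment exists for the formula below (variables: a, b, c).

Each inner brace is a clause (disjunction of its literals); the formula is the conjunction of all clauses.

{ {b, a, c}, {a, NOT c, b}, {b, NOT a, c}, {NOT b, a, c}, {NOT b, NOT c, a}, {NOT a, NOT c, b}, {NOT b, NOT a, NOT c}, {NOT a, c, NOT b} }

No

Suppose b = true.
Suppose a = true.
Unit clause (NOT c) forces c = false.
That conflicts with the unit clause (c).
Undo a and try a = false.
Unit clause (c) forces c = true.
That conflicts with the unit clause (NOT c).
Both values of a lead to a conflict.
Undo b and try b = false.
Suppose a = true.
Unit clause (c) forces c = true.
That conflicts with the unit clause (NOT c).
Undo a and try a = false.
Unit clause (c) forces c = true.
That conflicts with the unit clause (NOT c).
Both values of a lead to a conflict.
Both values of b lead to a conflict.
No assignment satisfies every clause.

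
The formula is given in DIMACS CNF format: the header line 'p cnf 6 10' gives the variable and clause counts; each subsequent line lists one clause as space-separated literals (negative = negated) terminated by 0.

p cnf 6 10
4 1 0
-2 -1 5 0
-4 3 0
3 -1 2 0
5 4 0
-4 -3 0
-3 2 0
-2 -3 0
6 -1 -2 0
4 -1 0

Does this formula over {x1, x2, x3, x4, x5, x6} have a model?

No, unsatisfiable

Case x4 = True:
(x3) alone gives x3 = True.
Now (¬x3) is unsatisfied and unit — conflict.
So x4 must be the other value — set x4 = False.
(x1) alone gives x1 = True.
Now (¬x1) is unsatisfied and unit — conflict.
Either choice for x4 ends in contradiction.
No assignment satisfies every clause.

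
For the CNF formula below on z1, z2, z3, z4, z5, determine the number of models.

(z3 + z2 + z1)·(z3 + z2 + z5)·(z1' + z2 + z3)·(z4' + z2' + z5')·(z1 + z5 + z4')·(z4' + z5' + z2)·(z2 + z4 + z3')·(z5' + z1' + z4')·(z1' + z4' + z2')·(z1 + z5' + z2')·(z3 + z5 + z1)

6

There are 2^5 = 32 truth assignments over (z1, z2, z3, z4, z5).
Split on z4. With z4 = 1, the clauses containing z4 are satisfied and z4' drops from the rest; 1 of the 2^4 = 16 assignments to the other variables satisfy what remains.
With z4 = 0, by the same count on the reduced clause set, 5 assignments work.
Total: 1 + 5 = 6.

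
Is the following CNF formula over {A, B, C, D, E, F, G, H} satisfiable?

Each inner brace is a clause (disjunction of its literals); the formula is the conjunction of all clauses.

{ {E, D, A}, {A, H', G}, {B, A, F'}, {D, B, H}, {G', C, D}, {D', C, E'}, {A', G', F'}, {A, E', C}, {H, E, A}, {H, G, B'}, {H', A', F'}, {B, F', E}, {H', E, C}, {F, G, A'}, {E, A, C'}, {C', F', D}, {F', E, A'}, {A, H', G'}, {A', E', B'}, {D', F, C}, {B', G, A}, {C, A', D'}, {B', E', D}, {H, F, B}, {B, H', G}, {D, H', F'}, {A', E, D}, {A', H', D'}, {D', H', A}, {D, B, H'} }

Case E = 1:
Case D = 1:
The clause (C) is unit, so C = 1.
Case A = 0:
The clause (H') is unit, so H = 0.
Case B = 1:
The clause (G) is unit, so G = 1.
Every clause is now satisfied; F is unconstrained.
A satisfying assignment: A=0,  B=1,  C=1,  D=1,  E=1,  F=0,  G=1,  H=0.

Satisfiable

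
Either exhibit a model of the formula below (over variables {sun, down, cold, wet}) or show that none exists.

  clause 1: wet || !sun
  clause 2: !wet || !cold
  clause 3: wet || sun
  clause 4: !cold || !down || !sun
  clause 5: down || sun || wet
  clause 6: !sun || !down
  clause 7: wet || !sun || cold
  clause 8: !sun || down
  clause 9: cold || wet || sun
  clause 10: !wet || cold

UNSATISFIABLE

Try wet = true.
(!cold) alone gives cold = false.
That conflicts with the unit clause (cold).
So wet must be the other value — set wet = false.
(!sun) alone gives sun = false.
That conflicts with the unit clause (sun).
Either choice for wet ends in contradiction.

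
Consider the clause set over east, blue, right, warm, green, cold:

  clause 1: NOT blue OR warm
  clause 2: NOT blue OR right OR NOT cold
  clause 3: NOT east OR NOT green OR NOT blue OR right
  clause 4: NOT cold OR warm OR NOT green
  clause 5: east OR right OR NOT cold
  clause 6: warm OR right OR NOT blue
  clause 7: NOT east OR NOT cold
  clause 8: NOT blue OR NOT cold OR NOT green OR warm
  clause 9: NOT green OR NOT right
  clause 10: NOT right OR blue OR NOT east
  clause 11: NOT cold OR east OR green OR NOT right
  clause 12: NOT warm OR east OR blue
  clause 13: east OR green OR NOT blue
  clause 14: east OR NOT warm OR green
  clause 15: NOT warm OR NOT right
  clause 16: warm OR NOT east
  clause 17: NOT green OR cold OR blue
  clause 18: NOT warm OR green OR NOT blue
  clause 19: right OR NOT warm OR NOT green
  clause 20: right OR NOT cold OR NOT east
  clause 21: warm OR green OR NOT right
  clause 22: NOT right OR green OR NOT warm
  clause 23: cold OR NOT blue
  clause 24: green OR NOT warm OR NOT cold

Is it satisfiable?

Satisfiable

Case blue = false:
Case east = false:
The clause (NOT warm) is unit, so warm = false.
Case cold = false:
The clause (NOT green) is unit, so green = false.
The clause (NOT right) is unit, so right = false.
All clauses are satisfied.
A satisfying assignment: east: false; blue: false; right: false; warm: false; green: false; cold: false.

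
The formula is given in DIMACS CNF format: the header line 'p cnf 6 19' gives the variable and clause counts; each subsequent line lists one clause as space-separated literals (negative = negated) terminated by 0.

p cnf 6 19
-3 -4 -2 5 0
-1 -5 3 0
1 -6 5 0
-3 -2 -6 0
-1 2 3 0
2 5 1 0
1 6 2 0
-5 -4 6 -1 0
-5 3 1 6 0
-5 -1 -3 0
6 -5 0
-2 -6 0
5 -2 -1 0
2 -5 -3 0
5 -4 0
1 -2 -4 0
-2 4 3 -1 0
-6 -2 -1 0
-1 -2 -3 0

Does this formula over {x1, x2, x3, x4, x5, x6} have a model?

Suppose x6 = False.
(¬x5) alone gives x5 = False.
(¬x4) alone gives x4 = False.
Suppose x2 = True.
(¬x1) alone gives x1 = False.
All clauses hold; x3 can take either value.
A satisfying assignment: x1: False; x2: True; x3: False; x4: False; x5: False; x6: False.

Yes, satisfiable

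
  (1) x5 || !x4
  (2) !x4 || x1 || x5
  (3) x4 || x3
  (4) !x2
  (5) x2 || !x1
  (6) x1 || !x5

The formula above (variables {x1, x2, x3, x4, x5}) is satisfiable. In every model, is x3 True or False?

True

Suppose x3 = false.
(x4) alone gives x4 = true.
(x5) alone gives x5 = true.
(!x2) alone gives x2 = false.
(!x1) alone gives x1 = false.
Now (x1) is unsatisfied and unit — conflict.
So every satisfying assignment has x3 = True.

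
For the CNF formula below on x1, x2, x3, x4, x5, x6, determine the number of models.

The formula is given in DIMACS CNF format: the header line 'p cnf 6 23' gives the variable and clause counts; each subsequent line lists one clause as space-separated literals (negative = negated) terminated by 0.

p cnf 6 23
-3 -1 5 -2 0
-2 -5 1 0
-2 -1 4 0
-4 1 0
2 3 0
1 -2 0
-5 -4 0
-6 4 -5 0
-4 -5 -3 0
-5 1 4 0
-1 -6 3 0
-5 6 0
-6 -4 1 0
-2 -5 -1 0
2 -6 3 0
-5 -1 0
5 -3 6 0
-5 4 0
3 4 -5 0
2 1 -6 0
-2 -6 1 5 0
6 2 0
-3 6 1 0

3

There are 2^6 = 64 truth assignments over (x1, x2, x3, x4, x5, x6).
Split on x3. With x3 = True, the clauses containing x3 are satisfied and ¬x3 drops from the rest; 2 of the 2^5 = 32 assignments to the other variables satisfy what remains.
With x3 = False, by the same count on the reduced clause set, 1 assignment works.
(One model: x1=T, x2=F, x3=T, x4=F, x5=F, x6=T.)
Total: 2 + 1 = 3.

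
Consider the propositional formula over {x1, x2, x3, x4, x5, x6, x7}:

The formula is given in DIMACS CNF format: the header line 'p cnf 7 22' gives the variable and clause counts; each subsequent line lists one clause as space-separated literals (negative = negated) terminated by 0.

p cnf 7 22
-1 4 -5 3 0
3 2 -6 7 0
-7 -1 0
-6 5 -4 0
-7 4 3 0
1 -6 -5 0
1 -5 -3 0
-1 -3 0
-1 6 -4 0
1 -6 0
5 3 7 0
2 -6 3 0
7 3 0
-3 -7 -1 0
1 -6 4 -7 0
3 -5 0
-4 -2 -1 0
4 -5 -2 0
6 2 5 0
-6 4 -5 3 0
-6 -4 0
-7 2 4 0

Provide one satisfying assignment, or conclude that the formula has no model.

x1=False,  x2=True,  x3=False,  x4=True,  x5=False,  x6=False,  x7=True

Try x7 = True.
Unit clause (¬x1) forces x1 = False.
Unit clause (¬x6) forces x6 = False.
Try x4 = True.
Try x5 = False.
Unit clause (x2) forces x2 = True.
All clauses hold; x3 can take either value.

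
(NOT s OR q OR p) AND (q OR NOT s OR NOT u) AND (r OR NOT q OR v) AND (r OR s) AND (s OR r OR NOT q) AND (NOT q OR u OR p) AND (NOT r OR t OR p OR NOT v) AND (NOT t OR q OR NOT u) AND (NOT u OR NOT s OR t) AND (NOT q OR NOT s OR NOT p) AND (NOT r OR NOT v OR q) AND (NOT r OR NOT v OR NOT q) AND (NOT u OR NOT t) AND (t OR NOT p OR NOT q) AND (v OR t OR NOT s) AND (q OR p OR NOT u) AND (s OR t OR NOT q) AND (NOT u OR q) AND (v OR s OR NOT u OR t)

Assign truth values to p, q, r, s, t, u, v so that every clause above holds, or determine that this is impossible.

p=true,  q=false,  r=true,  s=false,  t=false,  u=false,  v=false

Try r = true.
Try v = false.
Try u = false.
Try q = false.
Try s = false.
No clause remains; p, t are free.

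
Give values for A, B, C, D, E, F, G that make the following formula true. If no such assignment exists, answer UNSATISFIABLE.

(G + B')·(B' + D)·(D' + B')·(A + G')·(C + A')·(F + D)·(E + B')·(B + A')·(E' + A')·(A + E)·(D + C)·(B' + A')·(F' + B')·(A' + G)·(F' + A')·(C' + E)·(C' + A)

A ↦ 0; B ↦ 0; C ↦ 0; D ↦ 1; E ↦ 1; F ↦ 1; G ↦ 0

Case G = 0:
Unit clause (B') forces B = 0.
Unit clause (A') forces A = 0.
Unit clause (E) forces E = 1.
Unit clause (C') forces C = 0.
Unit clause (D) forces D = 1.
Every clause is now satisfied; F is unconstrained.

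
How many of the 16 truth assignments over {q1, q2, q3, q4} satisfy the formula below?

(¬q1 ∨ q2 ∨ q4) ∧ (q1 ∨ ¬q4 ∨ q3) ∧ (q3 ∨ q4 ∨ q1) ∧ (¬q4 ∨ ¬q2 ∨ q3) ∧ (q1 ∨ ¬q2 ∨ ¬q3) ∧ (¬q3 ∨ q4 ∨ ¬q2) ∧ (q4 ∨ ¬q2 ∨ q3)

There are 2^4 = 16 truth assignments over (q1, q2, q3, q4).
Check each against the 7 clauses (columns in the order q1, q2, q3, q4):
  F F F F  ✗ fails (q3 ∨ q4 ∨ q1)
  F F F T  ✗ fails (q1 ∨ ¬q4 ∨ q3)
  F F T F  ✓ satisfies all
  F F T T  ✓ satisfies all
  F T F F  ✗ fails (q3 ∨ q4 ∨ q1)
  F T F T  ✗ fails (q1 ∨ ¬q4 ∨ q3)
  F T T F  ✗ fails (q1 ∨ ¬q2 ∨ ¬q3)
  F T T T  ✗ fails (q1 ∨ ¬q2 ∨ ¬q3)
  T F F F  ✗ fails (¬q1 ∨ q2 ∨ q4)
  T F F T  ✓ satisfies all
  T F T F  ✗ fails (¬q1 ∨ q2 ∨ q4)
  T F T T  ✓ satisfies all
  T T F F  ✗ fails (q4 ∨ ¬q2 ∨ q3)
  T T F T  ✗ fails (¬q4 ∨ ¬q2 ∨ q3)
  T T T F  ✗ fails (¬q3 ∨ q4 ∨ ¬q2)
  T T T T  ✓ satisfies all
5 of the 16 rows are models.

5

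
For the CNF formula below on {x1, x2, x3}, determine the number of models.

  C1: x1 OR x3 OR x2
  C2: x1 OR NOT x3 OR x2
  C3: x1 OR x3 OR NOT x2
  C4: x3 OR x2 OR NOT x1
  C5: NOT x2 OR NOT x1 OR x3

There are 2^3 = 8 truth assignments over (x1, x2, x3).
Check each against the 5 clauses (columns in the order x1, x2, x3):
  F F F  ✗ fails (x1 OR x3 OR x2)
  F F T  ✗ fails (x1 OR NOT x3 OR x2)
  F T F  ✗ fails (x1 OR x3 OR NOT x2)
  F T T  ✓ satisfies all
  T F F  ✗ fails (x3 OR x2 OR NOT x1)
  T F T  ✓ satisfies all
  T T F  ✗ fails (NOT x2 OR NOT x1 OR x3)
  T T T  ✓ satisfies all
3 of the 8 rows are models.

3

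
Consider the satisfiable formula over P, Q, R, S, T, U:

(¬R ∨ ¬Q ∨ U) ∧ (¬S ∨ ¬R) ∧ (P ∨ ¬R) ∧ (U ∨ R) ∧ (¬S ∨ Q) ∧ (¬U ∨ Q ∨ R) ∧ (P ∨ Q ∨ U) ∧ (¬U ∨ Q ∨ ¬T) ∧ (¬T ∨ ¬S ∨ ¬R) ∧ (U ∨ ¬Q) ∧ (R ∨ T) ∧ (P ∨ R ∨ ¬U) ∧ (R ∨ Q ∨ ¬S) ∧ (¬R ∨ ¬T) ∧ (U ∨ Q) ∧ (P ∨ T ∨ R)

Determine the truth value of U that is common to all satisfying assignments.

True

Suppose U = False.
Unit clause (R) forces R = True.
Unit clause (¬Q) forces Q = False.
But (Q) is also a unit clause — contradiction.
So every satisfying assignment has U = True.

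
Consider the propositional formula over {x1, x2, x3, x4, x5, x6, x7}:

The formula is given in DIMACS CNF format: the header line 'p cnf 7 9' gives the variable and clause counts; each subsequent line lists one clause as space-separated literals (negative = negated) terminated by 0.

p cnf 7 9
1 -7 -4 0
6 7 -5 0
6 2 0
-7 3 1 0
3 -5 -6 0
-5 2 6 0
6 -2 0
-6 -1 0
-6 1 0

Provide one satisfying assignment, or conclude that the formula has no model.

Case x6 = True:
From the singleton clause (¬x1), x1 = False.
That conflicts with the unit clause (x1).
Undo x6 and try x6 = False.
From the singleton clause (x2), x2 = True.
That conflicts with the unit clause (¬x2).
Neither x6 = True nor x6 = False works.

UNSATISFIABLE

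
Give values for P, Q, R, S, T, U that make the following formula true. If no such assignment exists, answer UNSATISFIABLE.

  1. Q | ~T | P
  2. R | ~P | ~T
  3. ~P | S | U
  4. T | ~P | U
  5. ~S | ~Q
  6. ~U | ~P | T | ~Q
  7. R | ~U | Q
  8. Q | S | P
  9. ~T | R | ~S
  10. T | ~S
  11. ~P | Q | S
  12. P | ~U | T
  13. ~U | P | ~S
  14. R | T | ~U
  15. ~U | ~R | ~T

P=0, Q=1, R=0, S=0, T=1, U=1

Case S = 0:
Case P = 0:
Unit clause (Q) forces Q = 1.
Case U = 1:
Unit clause (T) forces T = 1.
Unit clause (~R) forces R = 0.
All clauses are satisfied.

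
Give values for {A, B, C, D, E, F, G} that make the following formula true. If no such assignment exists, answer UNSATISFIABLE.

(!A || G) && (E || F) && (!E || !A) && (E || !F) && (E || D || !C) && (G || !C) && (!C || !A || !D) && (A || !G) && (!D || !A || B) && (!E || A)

Suppose A = false.
The clause (!G) is unit, so G = false.
The clause (!C) is unit, so C = false.
The clause (!E) is unit, so E = false.
The clause (F) is unit, so F = true.
That conflicts with the unit clause (!F).
Undo A and try A = true.
The clause (G) is unit, so G = true.
The clause (!E) is unit, so E = false.
The clause (F) is unit, so F = true.
That conflicts with the unit clause (!F).
Either choice for A ends in contradiction.

UNSATISFIABLE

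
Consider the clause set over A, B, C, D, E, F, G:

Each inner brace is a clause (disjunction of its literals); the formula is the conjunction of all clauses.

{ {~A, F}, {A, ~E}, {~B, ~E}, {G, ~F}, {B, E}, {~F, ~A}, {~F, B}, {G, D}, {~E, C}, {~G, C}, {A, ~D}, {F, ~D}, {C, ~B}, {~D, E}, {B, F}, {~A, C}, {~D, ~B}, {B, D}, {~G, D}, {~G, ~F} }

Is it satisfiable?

No

Branch on A: set A = 0.
From the singleton clause (~E), E = 0.
From the singleton clause (B), B = 1.
From the singleton clause (~D), D = 0.
From the singleton clause (G), G = 1.
Now (~G) is unsatisfied and unit — conflict.
That branch fails; take A = 1 instead.
From the singleton clause (F), F = 1.
Now (~F) is unsatisfied and unit — conflict.
Either choice for A ends in contradiction.
No assignment satisfies every clause.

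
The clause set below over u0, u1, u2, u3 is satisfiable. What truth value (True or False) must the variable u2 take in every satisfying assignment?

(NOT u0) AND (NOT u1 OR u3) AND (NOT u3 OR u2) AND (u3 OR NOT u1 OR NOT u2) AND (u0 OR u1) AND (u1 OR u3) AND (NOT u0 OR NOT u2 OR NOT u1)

Suppose u2 = false.
The clause (NOT u0) is unit, so u0 = false.
The clause (NOT u3) is unit, so u3 = false.
The clause (NOT u1) is unit, so u1 = false.
Now (u1) is unsatisfied and unit — conflict.
So every satisfying assignment has u2 = True.

True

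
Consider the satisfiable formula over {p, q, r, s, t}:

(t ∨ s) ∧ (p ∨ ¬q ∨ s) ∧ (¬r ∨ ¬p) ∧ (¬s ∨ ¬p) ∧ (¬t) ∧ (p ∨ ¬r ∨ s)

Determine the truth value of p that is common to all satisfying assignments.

Suppose p = True.
(¬r) alone gives r = False.
(¬s) alone gives s = False.
(t) alone gives t = True.
Now (¬t) is unsatisfied and unit — conflict.
So every satisfying assignment has p = False.

False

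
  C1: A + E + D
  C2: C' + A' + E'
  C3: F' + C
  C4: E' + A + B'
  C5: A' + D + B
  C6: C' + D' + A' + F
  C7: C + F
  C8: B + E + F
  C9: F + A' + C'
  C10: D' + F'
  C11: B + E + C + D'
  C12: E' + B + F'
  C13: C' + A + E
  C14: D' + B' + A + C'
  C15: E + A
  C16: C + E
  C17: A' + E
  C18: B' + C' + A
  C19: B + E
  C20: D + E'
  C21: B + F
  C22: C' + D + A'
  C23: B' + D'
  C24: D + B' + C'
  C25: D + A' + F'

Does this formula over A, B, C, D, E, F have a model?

Suppose F = 0.
The clause (C) is unit, so C = 1.
The clause (A') is unit, so A = 0.
The clause (E) is unit, so E = 1.
The clause (B') is unit, so B = 0.
That conflicts with the unit clause (B).
That branch fails; take F = 1 instead.
The clause (C) is unit, so C = 1.
The clause (D') is unit, so D = 0.
The clause (E') is unit, so E = 0.
The clause (A) is unit, so A = 1.
That conflicts with the unit clause (A').
Either choice for F ends in contradiction.
No assignment satisfies every clause.

No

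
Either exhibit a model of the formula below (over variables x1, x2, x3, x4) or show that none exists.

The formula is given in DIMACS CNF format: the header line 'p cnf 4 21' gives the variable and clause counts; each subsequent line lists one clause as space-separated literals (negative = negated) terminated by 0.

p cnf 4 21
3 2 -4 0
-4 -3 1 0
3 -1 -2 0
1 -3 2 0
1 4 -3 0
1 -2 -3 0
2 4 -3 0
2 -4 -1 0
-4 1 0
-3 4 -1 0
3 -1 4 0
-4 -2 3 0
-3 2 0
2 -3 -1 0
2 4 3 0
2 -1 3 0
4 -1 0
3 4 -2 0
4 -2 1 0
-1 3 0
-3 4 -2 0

x1: True,  x2: True,  x3: True,  x4: True

Case x4 = True:
From the singleton clause (x1), x1 = True.
From the singleton clause (x2), x2 = True.
From the singleton clause (x3), x3 = True.
All clauses are satisfied.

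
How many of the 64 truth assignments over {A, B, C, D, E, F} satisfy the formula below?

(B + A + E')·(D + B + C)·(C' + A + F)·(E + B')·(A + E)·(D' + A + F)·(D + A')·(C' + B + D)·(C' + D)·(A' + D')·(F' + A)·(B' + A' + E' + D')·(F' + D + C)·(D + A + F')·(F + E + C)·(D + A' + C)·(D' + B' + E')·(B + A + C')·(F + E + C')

1

There are 2^6 = 64 truth assignments over (A, B, C, D, E, F).
Split on A. With A = 1, the clauses containing A are satisfied and A' drops from the rest; 0 of the 2^5 = 32 assignments to the other variables satisfy what remains.
With A = 0, by the same count on the reduced clause set, 1 assignment works.
Total: 0 + 1 = 1.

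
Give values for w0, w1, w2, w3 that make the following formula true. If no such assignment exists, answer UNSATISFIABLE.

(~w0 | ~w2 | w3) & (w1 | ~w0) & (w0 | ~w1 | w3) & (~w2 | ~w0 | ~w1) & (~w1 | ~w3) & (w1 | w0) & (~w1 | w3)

Try w1 = 1.
(~w3) alone gives w3 = 0.
But (w3) is also a unit clause — contradiction.
So w1 must be the other value — set w1 = 0.
(~w0) alone gives w0 = 0.
But (w0) is also a unit clause — contradiction.
Neither w1 = 1 nor w1 = 0 works.

UNSATISFIABLE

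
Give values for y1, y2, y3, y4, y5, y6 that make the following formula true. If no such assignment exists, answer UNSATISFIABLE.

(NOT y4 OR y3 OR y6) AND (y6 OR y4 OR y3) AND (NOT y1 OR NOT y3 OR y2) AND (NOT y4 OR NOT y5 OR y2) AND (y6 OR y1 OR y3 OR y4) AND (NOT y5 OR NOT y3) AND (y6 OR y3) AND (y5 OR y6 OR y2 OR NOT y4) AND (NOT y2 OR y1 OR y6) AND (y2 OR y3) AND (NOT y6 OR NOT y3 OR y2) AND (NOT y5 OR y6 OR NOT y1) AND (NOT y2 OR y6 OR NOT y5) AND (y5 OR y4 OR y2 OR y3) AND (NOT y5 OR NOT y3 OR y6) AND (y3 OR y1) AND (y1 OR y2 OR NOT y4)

Suppose y5 = true.
Unit clause (NOT y3) forces y3 = false.
Unit clause (y6) forces y6 = true.
Unit clause (y2) forces y2 = true.
Unit clause (y1) forces y1 = true.
Every clause is now satisfied; y4 is unconstrained.

y1: true,  y2: true,  y3: false,  y4: true,  y5: true,  y6: true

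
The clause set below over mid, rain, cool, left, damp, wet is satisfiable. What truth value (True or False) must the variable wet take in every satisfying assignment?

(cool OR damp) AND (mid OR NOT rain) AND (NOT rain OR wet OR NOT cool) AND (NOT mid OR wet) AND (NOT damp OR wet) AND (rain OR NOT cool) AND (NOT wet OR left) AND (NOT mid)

True

Suppose wet = false.
(NOT mid) alone gives mid = false.
(NOT rain) alone gives rain = false.
(NOT damp) alone gives damp = false.
(cool) alone gives cool = true.
But (NOT cool) is also a unit clause — contradiction.
So every satisfying assignment has wet = True.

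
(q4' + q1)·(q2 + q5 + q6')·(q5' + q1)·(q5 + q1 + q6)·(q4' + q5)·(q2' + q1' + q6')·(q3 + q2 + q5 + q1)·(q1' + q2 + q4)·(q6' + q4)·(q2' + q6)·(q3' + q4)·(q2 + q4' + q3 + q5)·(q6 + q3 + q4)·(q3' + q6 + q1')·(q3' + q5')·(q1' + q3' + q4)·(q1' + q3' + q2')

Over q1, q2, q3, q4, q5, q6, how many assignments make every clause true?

2

There are 2^6 = 64 truth assignments over (q1, q2, q3, q4, q5, q6).
Split on q2. With q2 = 1, the clauses containing q2 are satisfied and q2' drops from the rest; 0 of the 2^5 = 32 assignments to the other variables satisfy what remains.
With q2 = 0, by the same count on the reduced clause set, 2 assignments work.
Total: 0 + 2 = 2.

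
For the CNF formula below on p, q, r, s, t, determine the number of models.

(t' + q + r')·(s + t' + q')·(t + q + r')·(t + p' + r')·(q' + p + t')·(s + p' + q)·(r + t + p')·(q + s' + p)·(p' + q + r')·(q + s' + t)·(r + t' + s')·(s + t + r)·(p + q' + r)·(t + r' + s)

3

There are 2^5 = 32 truth assignments over (p, q, r, s, t).
Split on r. With r = 1, the clauses containing r are satisfied and r' drops from the rest; 2 of the 2^4 = 16 assignments to the other variables satisfy what remains.
With r = 0, by the same count on the reduced clause set, 1 assignment works.
(One model: p=F, q=F, r=F, s=F, t=T.)
Total: 2 + 1 = 3.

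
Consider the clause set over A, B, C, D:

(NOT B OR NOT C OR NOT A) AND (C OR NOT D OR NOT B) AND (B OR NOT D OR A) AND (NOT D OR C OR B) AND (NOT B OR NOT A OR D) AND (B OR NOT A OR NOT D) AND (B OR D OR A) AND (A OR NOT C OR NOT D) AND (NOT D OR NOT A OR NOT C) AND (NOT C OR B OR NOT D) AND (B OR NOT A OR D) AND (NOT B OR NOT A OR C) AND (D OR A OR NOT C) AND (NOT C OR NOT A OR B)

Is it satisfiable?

Suppose B = true.
Suppose C = false.
The clause (NOT D) is unit, so D = false.
The clause (NOT A) is unit, so A = false.
This assignment satisfies each clause.
A satisfying assignment: A=false, B=true, C=false, D=false.

Yes, satisfiable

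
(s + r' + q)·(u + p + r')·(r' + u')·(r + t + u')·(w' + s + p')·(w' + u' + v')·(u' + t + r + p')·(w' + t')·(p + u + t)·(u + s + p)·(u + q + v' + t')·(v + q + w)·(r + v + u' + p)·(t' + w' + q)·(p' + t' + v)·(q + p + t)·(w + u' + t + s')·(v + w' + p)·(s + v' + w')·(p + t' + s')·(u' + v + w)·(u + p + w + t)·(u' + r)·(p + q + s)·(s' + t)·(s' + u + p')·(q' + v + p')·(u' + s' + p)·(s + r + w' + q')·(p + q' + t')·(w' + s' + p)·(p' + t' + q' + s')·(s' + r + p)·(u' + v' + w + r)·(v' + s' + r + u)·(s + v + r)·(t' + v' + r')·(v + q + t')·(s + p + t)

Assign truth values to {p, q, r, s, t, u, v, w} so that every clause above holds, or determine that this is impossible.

p: 1,  q: 1,  r: 0,  s: 0,  t: 1,  u: 0,  v: 1,  w: 0

Case r = 0:
(u') alone gives u = 0.
Case w = 0:
Case p = 1:
(s') alone gives s = 0.
(v) alone gives v = 1.
Case q = 1:
All clauses hold; t can take either value.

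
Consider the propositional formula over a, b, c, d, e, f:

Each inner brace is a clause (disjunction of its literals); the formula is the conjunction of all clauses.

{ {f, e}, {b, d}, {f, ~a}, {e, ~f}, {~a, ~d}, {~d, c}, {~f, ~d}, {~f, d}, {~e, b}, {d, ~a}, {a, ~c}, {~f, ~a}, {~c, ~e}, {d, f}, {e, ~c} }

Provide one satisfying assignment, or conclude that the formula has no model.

UNSATISFIABLE

Case f = 1:
(e) alone gives e = 1.
(~d) alone gives d = 0.
That conflicts with the unit clause (d).
Backtrack on f: now try f = 0.
(e) alone gives e = 1.
(~a) alone gives a = 0.
(b) alone gives b = 1.
(~c) alone gives c = 0.
(~d) alone gives d = 0.
That conflicts with the unit clause (d).
Both values of f lead to a conflict.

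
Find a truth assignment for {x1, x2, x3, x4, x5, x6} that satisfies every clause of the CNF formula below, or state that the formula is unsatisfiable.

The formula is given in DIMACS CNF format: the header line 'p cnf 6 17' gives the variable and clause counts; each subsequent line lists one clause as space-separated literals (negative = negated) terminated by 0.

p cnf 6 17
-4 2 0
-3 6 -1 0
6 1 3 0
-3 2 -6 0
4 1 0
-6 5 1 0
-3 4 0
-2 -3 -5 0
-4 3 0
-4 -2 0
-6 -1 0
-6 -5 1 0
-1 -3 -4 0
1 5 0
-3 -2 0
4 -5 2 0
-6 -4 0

x1: True,  x2: False,  x3: False,  x4: False,  x5: False,  x6: False

Try x4 = False.
The clause (x1) is unit, so x1 = True.
The clause (¬x3) is unit, so x3 = False.
The clause (¬x6) is unit, so x6 = False.
Try x5 = False.
Every clause is now satisfied; x2 is unconstrained.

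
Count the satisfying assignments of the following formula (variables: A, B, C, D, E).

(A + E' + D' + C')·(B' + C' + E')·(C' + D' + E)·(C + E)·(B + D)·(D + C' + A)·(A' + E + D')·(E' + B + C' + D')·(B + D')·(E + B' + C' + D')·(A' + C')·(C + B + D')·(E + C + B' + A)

4

There are 2^5 = 32 truth assignments over (A, B, C, D, E).
Split on C. With C = 1, the clauses containing C are satisfied and C' drops from the rest; 0 of the 2^4 = 16 assignments to the other variables satisfy what remains.
With C = 0, by the same count on the reduced clause set, 4 assignments work.
(One model: A=F, B=T, C=F, D=F, E=T.)
Total: 0 + 4 = 4.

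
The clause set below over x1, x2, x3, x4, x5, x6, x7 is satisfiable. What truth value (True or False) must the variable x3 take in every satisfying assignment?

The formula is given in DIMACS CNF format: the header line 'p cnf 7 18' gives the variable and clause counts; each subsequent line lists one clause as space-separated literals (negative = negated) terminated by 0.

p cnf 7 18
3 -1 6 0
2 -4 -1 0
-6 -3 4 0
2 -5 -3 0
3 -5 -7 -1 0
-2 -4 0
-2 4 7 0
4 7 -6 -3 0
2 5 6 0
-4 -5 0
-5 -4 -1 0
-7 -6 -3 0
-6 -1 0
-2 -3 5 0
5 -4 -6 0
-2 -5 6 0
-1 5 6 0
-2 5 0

False

Suppose x3 = True.
Try x6 = False.
Try x2 = True.
The clause (¬x4) is unit, so x4 = False.
The clause (x7) is unit, so x7 = True.
The clause (x5) is unit, so x5 = True.
That conflicts with the unit clause (¬x5).
Backtrack on x2: now try x2 = False.
The clause (¬x5) is unit, so x5 = False.
That conflicts with the unit clause (x5).
Either choice for x2 ends in contradiction.
Backtrack on x6: now try x6 = True.
The clause (x4) is unit, so x4 = True.
The clause (¬x2) is unit, so x2 = False.
The clause (¬x1) is unit, so x1 = False.
The clause (¬x5) is unit, so x5 = False.
That conflicts with the unit clause (x5).
Either choice for x6 ends in contradiction.
So every satisfying assignment has x3 = False.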